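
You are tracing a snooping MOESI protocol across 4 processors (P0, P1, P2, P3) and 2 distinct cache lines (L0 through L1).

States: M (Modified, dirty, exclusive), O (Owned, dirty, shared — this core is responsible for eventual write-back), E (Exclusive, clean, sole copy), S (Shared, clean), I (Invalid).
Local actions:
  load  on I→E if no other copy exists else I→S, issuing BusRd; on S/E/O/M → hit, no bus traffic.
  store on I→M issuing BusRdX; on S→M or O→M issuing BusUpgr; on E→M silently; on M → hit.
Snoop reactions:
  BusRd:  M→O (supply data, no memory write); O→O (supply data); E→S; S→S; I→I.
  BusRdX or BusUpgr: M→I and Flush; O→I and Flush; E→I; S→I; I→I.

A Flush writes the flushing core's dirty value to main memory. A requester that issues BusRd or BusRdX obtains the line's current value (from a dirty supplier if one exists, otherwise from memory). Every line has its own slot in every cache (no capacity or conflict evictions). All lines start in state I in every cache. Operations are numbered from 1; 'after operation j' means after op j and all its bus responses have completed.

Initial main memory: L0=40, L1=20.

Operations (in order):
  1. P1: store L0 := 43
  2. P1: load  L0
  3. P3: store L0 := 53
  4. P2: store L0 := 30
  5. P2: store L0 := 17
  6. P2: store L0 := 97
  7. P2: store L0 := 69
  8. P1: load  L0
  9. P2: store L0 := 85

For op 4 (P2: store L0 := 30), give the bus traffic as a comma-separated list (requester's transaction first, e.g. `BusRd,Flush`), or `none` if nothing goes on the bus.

bus = BusRdX,Flush

1. P1: store L0 := 43  bus=[BusRdX]  L0: P0=I P1=M P2=I P3=I  mem[L0]=40
2. P1: load  L0  bus=[-]  L0: P0=I P1=M P2=I P3=I  mem[L0]=40
3. P3: store L0 := 53  bus=[BusRdX,Flush]  L0: P0=I P1=I P2=I P3=M  mem[L0]=43
4. P2: store L0 := 30  bus=[BusRdX,Flush]  L0: P0=I P1=I P2=M P3=I  mem[L0]=53
5. P2: store L0 := 17  bus=[-]  L0: P0=I P1=I P2=M P3=I  mem[L0]=53
6. P2: store L0 := 97  bus=[-]  L0: P0=I P1=I P2=M P3=I  mem[L0]=53
7. P2: store L0 := 69  bus=[-]  L0: P0=I P1=I P2=M P3=I  mem[L0]=53
8. P1: load  L0  bus=[BusRd]  L0: P0=I P1=S P2=O P3=I  mem[L0]=53
9. P2: store L0 := 85  bus=[BusUpgr]  L0: P0=I P1=I P2=M P3=I  mem[L0]=53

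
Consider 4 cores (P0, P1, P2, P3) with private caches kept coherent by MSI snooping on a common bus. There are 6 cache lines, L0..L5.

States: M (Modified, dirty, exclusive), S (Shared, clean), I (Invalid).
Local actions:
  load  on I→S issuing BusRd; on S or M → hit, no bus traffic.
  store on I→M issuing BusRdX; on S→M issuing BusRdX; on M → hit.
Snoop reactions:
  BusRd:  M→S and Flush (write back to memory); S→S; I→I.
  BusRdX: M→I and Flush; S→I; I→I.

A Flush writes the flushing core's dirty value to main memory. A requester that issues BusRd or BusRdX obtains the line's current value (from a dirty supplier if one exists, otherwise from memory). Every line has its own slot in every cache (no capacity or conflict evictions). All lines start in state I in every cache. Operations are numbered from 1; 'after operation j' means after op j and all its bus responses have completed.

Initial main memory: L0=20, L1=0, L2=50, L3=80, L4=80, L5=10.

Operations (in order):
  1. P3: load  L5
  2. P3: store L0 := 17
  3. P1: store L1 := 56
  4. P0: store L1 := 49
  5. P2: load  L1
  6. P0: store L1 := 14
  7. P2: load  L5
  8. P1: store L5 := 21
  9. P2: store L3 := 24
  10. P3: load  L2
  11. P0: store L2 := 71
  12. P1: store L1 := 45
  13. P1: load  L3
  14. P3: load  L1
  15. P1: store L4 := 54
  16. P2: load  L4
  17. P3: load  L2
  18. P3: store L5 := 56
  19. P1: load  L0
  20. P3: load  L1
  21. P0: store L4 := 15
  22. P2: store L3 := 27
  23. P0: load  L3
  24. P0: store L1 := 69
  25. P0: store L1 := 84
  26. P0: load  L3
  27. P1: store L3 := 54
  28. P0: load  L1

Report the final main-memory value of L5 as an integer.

memory[L5] = 21

[1] P3: load  L5 | P0:I, P1:I, P2:I, P3:S(10) | bus: BusRd
[2] P3: store L0 := 17 | P0:I, P1:I, P2:I, P3:M(17) | bus: BusRdX
[3] P1: store L1 := 56 | P0:I, P1:M(56), P2:I, P3:I | bus: BusRdX
[4] P0: store L1 := 49 | P0:M(49), P1:I, P2:I, P3:I | bus: BusRdX,Flush
[5] P2: load  L1 | P0:S(49), P1:I, P2:S(49), P3:I | bus: BusRd,Flush
[6] P0: store L1 := 14 | P0:M(14), P1:I, P2:I, P3:I | bus: BusRdX
[7] P2: load  L5 | P0:I, P1:I, P2:S(10), P3:S(10) | bus: BusRd
[8] P1: store L5 := 21 | P0:I, P1:M(21), P2:I, P3:I | bus: BusRdX
[9] P2: store L3 := 24 | P0:I, P1:I, P2:M(24), P3:I | bus: BusRdX
[10] P3: load  L2 | P0:I, P1:I, P2:I, P3:S(50) | bus: BusRd
[11] P0: store L2 := 71 | P0:M(71), P1:I, P2:I, P3:I | bus: BusRdX
[12] P1: store L1 := 45 | P0:I, P1:M(45), P2:I, P3:I | bus: BusRdX,Flush
[13] P1: load  L3 | P0:I, P1:S(24), P2:S(24), P3:I | bus: BusRd,Flush
[14] P3: load  L1 | P0:I, P1:S(45), P2:I, P3:S(45) | bus: BusRd,Flush
[15] P1: store L4 := 54 | P0:I, P1:M(54), P2:I, P3:I | bus: BusRdX
[16] P2: load  L4 | P0:I, P1:S(54), P2:S(54), P3:I | bus: BusRd,Flush
[17] P3: load  L2 | P0:S(71), P1:I, P2:I, P3:S(71) | bus: BusRd,Flush
[18] P3: store L5 := 56 | P0:I, P1:I, P2:I, P3:M(56) | bus: BusRdX,Flush
[19] P1: load  L0 | P0:I, P1:S(17), P2:I, P3:S(17) | bus: BusRd,Flush
[20] P3: load  L1 | P0:I, P1:S(45), P2:I, P3:S(45) | bus: none
[21] P0: store L4 := 15 | P0:M(15), P1:I, P2:I, P3:I | bus: BusRdX
[22] P2: store L3 := 27 | P0:I, P1:I, P2:M(27), P3:I | bus: BusRdX
[23] P0: load  L3 | P0:S(27), P1:I, P2:S(27), P3:I | bus: BusRd,Flush
[24] P0: store L1 := 69 | P0:M(69), P1:I, P2:I, P3:I | bus: BusRdX
[25] P0: store L1 := 84 | P0:M(84), P1:I, P2:I, P3:I | bus: none
[26] P0: load  L3 | P0:S(27), P1:I, P2:S(27), P3:I | bus: none
[27] P1: store L3 := 54 | P0:I, P1:M(54), P2:I, P3:I | bus: BusRdX
[28] P0: load  L1 | P0:M(84), P1:I, P2:I, P3:I | bus: none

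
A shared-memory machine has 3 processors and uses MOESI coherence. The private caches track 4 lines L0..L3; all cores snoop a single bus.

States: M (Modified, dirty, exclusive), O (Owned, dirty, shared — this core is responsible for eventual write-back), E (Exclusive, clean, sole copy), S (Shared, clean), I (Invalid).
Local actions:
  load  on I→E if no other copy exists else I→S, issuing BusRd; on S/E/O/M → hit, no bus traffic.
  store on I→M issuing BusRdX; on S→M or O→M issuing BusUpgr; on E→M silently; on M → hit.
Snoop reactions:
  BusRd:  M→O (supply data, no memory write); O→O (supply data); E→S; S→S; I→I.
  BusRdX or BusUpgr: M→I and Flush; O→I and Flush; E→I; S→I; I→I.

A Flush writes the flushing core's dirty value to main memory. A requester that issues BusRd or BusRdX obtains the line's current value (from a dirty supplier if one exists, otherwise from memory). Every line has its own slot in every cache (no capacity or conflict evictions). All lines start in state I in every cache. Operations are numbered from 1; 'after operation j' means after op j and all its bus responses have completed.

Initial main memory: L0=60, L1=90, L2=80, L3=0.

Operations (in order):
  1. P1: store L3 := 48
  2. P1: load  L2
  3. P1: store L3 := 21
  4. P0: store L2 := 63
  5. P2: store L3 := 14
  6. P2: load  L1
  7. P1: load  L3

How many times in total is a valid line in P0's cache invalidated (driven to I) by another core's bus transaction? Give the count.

[1] P1: store L3 := 48 | P0:I, P1:M(48), P2:I | bus: BusRdX
[2] P1: load  L2 | P0:I, P1:E(80), P2:I | bus: BusRd
[3] P1: store L3 := 21 | P0:I, P1:M(21), P2:I | bus: none
[4] P0: store L2 := 63 | P0:M(63), P1:I, P2:I | bus: BusRdX
[5] P2: store L3 := 14 | P0:I, P1:I, P2:M(14) | bus: BusRdX,Flush
[6] P2: load  L1 | P0:I, P1:I, P2:E(90) | bus: BusRd
[7] P1: load  L3 | P0:I, P1:S(14), P2:O(14) | bus: BusRd

invalidations = 0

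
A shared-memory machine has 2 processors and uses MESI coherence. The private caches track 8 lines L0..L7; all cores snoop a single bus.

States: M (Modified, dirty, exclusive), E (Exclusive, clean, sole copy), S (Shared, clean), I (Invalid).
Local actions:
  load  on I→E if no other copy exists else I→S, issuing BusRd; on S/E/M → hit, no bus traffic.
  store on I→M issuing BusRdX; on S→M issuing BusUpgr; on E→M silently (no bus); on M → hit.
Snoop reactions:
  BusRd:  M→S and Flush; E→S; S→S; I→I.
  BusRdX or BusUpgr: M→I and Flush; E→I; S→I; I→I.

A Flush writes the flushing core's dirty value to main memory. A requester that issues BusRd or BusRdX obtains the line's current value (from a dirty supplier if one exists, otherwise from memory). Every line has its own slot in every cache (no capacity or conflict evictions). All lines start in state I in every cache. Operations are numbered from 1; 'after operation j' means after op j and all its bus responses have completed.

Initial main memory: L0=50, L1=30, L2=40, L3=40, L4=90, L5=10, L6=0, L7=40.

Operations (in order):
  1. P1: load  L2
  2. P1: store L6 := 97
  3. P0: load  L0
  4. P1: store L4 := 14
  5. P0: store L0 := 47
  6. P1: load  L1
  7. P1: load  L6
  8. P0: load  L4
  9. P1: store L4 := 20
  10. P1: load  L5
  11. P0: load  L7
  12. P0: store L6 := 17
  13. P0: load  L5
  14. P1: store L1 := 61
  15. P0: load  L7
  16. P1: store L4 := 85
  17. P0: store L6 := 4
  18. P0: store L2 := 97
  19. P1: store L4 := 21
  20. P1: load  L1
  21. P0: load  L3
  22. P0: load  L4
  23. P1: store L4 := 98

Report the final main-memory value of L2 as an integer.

[1] P1: load  L2 | P0:I, P1:E(40) | bus: BusRd
[2] P1: store L6 := 97 | P0:I, P1:M(97) | bus: BusRdX
[3] P0: load  L0 | P0:E(50), P1:I | bus: BusRd
[4] P1: store L4 := 14 | P0:I, P1:M(14) | bus: BusRdX
[5] P0: store L0 := 47 | P0:M(47), P1:I | bus: none
[6] P1: load  L1 | P0:I, P1:E(30) | bus: BusRd
[7] P1: load  L6 | P0:I, P1:M(97) | bus: none
[8] P0: load  L4 | P0:S(14), P1:S(14) | bus: BusRd,Flush
[9] P1: store L4 := 20 | P0:I, P1:M(20) | bus: BusUpgr
[10] P1: load  L5 | P0:I, P1:E(10) | bus: BusRd
[11] P0: load  L7 | P0:E(40), P1:I | bus: BusRd
[12] P0: store L6 := 17 | P0:M(17), P1:I | bus: BusRdX,Flush
[13] P0: load  L5 | P0:S(10), P1:S(10) | bus: BusRd
[14] P1: store L1 := 61 | P0:I, P1:M(61) | bus: none
[15] P0: load  L7 | P0:E(40), P1:I | bus: none
[16] P1: store L4 := 85 | P0:I, P1:M(85) | bus: none
[17] P0: store L6 := 4 | P0:M(4), P1:I | bus: none
[18] P0: store L2 := 97 | P0:M(97), P1:I | bus: BusRdX
[19] P1: store L4 := 21 | P0:I, P1:M(21) | bus: none
[20] P1: load  L1 | P0:I, P1:M(61) | bus: none
[21] P0: load  L3 | P0:E(40), P1:I | bus: BusRd
[22] P0: load  L4 | P0:S(21), P1:S(21) | bus: BusRd,Flush
[23] P1: store L4 := 98 | P0:I, P1:M(98) | bus: BusUpgr

memory[L2] = 40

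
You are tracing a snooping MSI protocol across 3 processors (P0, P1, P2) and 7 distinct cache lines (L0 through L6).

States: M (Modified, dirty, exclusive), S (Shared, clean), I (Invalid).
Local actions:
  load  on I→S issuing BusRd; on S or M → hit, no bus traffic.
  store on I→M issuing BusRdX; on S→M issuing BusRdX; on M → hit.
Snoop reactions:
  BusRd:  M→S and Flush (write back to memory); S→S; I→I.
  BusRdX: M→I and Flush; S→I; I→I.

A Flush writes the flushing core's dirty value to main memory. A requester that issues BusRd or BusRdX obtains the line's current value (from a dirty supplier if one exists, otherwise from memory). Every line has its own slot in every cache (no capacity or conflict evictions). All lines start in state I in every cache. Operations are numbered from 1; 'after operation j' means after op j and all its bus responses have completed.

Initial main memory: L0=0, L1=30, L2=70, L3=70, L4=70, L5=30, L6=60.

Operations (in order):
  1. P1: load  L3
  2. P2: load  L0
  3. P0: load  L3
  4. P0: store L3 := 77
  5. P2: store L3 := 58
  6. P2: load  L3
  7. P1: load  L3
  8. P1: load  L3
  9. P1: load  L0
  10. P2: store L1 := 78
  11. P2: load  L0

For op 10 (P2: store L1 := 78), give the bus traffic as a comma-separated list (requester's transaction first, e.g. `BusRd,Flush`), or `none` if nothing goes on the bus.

  op1 P1: load  L3 → I/S/I on L3; bus BusRd; mem=70
  op2 P2: load  L0 → I/I/S on L0; bus BusRd; mem=0
  op3 P0: load  L3 → S/S/I on L3; bus BusRd; mem=70
  op4 P0: store L3 := 77 → M/I/I on L3; bus BusRdX; mem=70
  op5 P2: store L3 := 58 → I/I/M on L3; bus BusRdX Flush; mem=77
  op6 P2: load  L3 → I/I/M on L3; bus (none); mem=77
  op7 P1: load  L3 → I/S/S on L3; bus BusRd Flush; mem=58
  op8 P1: load  L3 → I/S/S on L3; bus (none); mem=58
  op9 P1: load  L0 → I/S/S on L0; bus BusRd; mem=0
  op10 P2: store L1 := 78 → I/I/M on L1; bus BusRdX; mem=30
  op11 P2: load  L0 → I/S/S on L0; bus (none); mem=0

bus = BusRdX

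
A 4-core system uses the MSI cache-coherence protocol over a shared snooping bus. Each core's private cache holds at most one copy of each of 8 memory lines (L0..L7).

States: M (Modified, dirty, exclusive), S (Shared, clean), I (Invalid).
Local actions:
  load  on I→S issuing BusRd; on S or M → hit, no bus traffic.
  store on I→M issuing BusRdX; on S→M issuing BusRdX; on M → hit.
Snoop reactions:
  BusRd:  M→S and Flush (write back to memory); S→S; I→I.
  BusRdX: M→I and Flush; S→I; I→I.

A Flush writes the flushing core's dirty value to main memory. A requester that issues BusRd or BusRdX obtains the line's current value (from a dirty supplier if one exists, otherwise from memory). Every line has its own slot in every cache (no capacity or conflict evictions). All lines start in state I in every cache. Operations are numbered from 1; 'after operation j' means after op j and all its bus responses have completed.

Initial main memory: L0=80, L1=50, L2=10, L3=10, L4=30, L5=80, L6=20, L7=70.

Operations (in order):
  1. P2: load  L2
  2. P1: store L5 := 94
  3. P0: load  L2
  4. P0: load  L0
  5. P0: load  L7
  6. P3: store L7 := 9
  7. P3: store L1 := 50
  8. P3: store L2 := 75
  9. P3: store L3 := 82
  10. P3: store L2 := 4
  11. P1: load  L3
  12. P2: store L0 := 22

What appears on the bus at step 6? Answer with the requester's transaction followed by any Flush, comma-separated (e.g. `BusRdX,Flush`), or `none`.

bus = BusRdX

1. P2: load  L2  bus=[BusRd]  L2: P0=I P1=I P2=S P3=I  mem[L2]=10
2. P1: store L5 := 94  bus=[BusRdX]  L5: P0=I P1=M P2=I P3=I  mem[L5]=80
3. P0: load  L2  bus=[BusRd]  L2: P0=S P1=I P2=S P3=I  mem[L2]=10
4. P0: load  L0  bus=[BusRd]  L0: P0=S P1=I P2=I P3=I  mem[L0]=80
5. P0: load  L7  bus=[BusRd]  L7: P0=S P1=I P2=I P3=I  mem[L7]=70
6. P3: store L7 := 9  bus=[BusRdX]  L7: P0=I P1=I P2=I P3=M  mem[L7]=70
7. P3: store L1 := 50  bus=[BusRdX]  L1: P0=I P1=I P2=I P3=M  mem[L1]=50
8. P3: store L2 := 75  bus=[BusRdX]  L2: P0=I P1=I P2=I P3=M  mem[L2]=10
9. P3: store L3 := 82  bus=[BusRdX]  L3: P0=I P1=I P2=I P3=M  mem[L3]=10
10. P3: store L2 := 4  bus=[-]  L2: P0=I P1=I P2=I P3=M  mem[L2]=10
11. P1: load  L3  bus=[BusRd,Flush]  L3: P0=I P1=S P2=I P3=S  mem[L3]=82
12. P2: store L0 := 22  bus=[BusRdX]  L0: P0=I P1=I P2=M P3=I  mem[L0]=80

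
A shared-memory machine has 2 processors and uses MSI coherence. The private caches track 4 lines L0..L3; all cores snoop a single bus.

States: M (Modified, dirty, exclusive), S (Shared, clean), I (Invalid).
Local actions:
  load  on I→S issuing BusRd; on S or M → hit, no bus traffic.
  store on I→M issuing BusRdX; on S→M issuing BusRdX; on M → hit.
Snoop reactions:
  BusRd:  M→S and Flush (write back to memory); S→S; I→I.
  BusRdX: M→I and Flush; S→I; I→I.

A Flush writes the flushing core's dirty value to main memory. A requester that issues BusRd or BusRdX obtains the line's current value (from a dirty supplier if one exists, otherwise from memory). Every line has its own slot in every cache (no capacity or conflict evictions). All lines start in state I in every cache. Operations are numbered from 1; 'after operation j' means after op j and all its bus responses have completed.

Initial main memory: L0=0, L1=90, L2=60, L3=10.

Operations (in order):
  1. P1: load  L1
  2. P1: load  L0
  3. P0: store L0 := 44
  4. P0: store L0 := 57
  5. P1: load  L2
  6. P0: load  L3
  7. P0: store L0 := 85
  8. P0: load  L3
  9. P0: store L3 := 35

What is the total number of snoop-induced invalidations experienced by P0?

invalidations = 0

[1] P1: load  L1 | P0:I, P1:S(90) | bus: BusRd
[2] P1: load  L0 | P0:I, P1:S(0) | bus: BusRd
[3] P0: store L0 := 44 | P0:M(44), P1:I | bus: BusRdX
[4] P0: store L0 := 57 | P0:M(57), P1:I | bus: none
[5] P1: load  L2 | P0:I, P1:S(60) | bus: BusRd
[6] P0: load  L3 | P0:S(10), P1:I | bus: BusRd
[7] P0: store L0 := 85 | P0:M(85), P1:I | bus: none
[8] P0: load  L3 | P0:S(10), P1:I | bus: none
[9] P0: store L3 := 35 | P0:M(35), P1:I | bus: BusRdX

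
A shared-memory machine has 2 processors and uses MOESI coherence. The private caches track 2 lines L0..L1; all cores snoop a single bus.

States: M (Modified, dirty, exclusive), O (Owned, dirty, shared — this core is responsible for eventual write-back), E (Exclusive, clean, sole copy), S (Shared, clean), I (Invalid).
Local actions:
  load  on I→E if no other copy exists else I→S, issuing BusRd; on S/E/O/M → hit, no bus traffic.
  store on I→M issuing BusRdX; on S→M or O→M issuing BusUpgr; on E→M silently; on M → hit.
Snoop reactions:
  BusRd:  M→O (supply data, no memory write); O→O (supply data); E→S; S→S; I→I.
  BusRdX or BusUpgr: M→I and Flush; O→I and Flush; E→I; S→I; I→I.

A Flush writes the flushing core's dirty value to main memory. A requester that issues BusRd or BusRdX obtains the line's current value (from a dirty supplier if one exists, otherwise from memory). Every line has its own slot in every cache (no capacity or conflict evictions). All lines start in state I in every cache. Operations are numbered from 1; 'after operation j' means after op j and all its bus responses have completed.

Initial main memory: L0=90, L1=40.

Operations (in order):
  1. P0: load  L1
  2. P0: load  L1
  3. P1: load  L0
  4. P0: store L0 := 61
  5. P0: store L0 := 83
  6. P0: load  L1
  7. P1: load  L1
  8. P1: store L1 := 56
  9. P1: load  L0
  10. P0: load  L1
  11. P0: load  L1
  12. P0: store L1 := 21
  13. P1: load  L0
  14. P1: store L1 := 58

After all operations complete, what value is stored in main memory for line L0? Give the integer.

  op1 P0: load  L1 → E/I on L1; bus BusRd; mem=40
  op2 P0: load  L1 → E/I on L1; bus (none); mem=40
  op3 P1: load  L0 → I/E on L0; bus BusRd; mem=90
  op4 P0: store L0 := 61 → M/I on L0; bus BusRdX; mem=90
  op5 P0: store L0 := 83 → M/I on L0; bus (none); mem=90
  op6 P0: load  L1 → E/I on L1; bus (none); mem=40
  op7 P1: load  L1 → S/S on L1; bus BusRd; mem=40
  op8 P1: store L1 := 56 → I/M on L1; bus BusUpgr; mem=40
  op9 P1: load  L0 → O/S on L0; bus BusRd; mem=90
  op10 P0: load  L1 → S/O on L1; bus BusRd; mem=40
  op11 P0: load  L1 → S/O on L1; bus (none); mem=40
  op12 P0: store L1 := 21 → M/I on L1; bus BusUpgr Flush; mem=56
  op13 P1: load  L0 → O/S on L0; bus (none); mem=90
  op14 P1: store L1 := 58 → I/M on L1; bus BusRdX Flush; mem=21

memory[L0] = 90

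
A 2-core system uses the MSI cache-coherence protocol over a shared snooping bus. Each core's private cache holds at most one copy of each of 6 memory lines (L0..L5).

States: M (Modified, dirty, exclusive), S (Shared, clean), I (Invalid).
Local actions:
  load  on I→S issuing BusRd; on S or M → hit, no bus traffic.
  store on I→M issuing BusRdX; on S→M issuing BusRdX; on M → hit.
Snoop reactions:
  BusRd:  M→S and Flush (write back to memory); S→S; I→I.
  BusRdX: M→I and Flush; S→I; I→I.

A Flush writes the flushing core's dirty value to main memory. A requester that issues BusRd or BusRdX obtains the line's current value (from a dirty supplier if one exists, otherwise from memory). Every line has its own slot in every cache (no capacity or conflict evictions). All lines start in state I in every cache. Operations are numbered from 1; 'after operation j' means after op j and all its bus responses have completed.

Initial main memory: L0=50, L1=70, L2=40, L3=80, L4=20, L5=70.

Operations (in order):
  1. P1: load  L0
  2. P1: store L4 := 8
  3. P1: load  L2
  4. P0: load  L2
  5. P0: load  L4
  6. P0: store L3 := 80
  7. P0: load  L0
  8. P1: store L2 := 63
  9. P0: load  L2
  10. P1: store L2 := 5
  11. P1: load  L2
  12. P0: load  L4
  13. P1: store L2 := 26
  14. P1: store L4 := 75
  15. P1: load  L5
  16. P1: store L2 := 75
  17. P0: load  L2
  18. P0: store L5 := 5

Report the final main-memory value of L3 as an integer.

memory[L3] = 80

[1] P1: load  L0 | P0:I, P1:S(50) | bus: BusRd
[2] P1: store L4 := 8 | P0:I, P1:M(8) | bus: BusRdX
[3] P1: load  L2 | P0:I, P1:S(40) | bus: BusRd
[4] P0: load  L2 | P0:S(40), P1:S(40) | bus: BusRd
[5] P0: load  L4 | P0:S(8), P1:S(8) | bus: BusRd,Flush
[6] P0: store L3 := 80 | P0:M(80), P1:I | bus: BusRdX
[7] P0: load  L0 | P0:S(50), P1:S(50) | bus: BusRd
[8] P1: store L2 := 63 | P0:I, P1:M(63) | bus: BusRdX
[9] P0: load  L2 | P0:S(63), P1:S(63) | bus: BusRd,Flush
[10] P1: store L2 := 5 | P0:I, P1:M(5) | bus: BusRdX
[11] P1: load  L2 | P0:I, P1:M(5) | bus: none
[12] P0: load  L4 | P0:S(8), P1:S(8) | bus: none
[13] P1: store L2 := 26 | P0:I, P1:M(26) | bus: none
[14] P1: store L4 := 75 | P0:I, P1:M(75) | bus: BusRdX
[15] P1: load  L5 | P0:I, P1:S(70) | bus: BusRd
[16] P1: store L2 := 75 | P0:I, P1:M(75) | bus: none
[17] P0: load  L2 | P0:S(75), P1:S(75) | bus: BusRd,Flush
[18] P0: store L5 := 5 | P0:M(5), P1:I | bus: BusRdX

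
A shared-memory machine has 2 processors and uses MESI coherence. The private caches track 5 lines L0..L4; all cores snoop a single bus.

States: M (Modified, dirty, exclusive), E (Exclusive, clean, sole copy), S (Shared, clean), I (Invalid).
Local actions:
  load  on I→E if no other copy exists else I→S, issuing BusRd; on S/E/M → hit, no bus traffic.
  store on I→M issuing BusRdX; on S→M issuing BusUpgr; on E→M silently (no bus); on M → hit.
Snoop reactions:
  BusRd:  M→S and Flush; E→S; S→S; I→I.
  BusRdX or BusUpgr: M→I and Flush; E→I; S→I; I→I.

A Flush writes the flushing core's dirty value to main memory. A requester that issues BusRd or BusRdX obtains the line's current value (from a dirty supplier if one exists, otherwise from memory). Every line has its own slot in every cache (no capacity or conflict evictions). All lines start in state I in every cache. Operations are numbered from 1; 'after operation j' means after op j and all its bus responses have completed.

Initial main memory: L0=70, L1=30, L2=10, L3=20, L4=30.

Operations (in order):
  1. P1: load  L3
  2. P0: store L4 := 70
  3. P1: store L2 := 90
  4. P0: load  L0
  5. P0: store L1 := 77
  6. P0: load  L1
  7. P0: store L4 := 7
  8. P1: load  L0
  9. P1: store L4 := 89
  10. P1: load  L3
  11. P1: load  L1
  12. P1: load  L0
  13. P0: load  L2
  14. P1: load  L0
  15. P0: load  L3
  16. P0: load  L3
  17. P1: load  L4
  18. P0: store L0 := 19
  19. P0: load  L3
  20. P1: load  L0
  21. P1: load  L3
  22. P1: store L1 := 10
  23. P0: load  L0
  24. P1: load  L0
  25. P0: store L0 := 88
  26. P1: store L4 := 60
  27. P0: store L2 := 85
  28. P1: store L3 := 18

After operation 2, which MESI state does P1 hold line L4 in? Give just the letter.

state = I

1. P1: load  L3  bus=[BusRd]  L3: P0=I P1=E  mem[L3]=20
2. P0: store L4 := 70  bus=[BusRdX]  L4: P0=M P1=I  mem[L4]=30
3. P1: store L2 := 90  bus=[BusRdX]  L2: P0=I P1=M  mem[L2]=10
4. P0: load  L0  bus=[BusRd]  L0: P0=E P1=I  mem[L0]=70
5. P0: store L1 := 77  bus=[BusRdX]  L1: P0=M P1=I  mem[L1]=30
6. P0: load  L1  bus=[-]  L1: P0=M P1=I  mem[L1]=30
7. P0: store L4 := 7  bus=[-]  L4: P0=M P1=I  mem[L4]=30
8. P1: load  L0  bus=[BusRd]  L0: P0=S P1=S  mem[L0]=70
9. P1: store L4 := 89  bus=[BusRdX,Flush]  L4: P0=I P1=M  mem[L4]=7
10. P1: load  L3  bus=[-]  L3: P0=I P1=E  mem[L3]=20
11. P1: load  L1  bus=[BusRd,Flush]  L1: P0=S P1=S  mem[L1]=77
12. P1: load  L0  bus=[-]  L0: P0=S P1=S  mem[L0]=70
13. P0: load  L2  bus=[BusRd,Flush]  L2: P0=S P1=S  mem[L2]=90
14. P1: load  L0  bus=[-]  L0: P0=S P1=S  mem[L0]=70
15. P0: load  L3  bus=[BusRd]  L3: P0=S P1=S  mem[L3]=20
16. P0: load  L3  bus=[-]  L3: P0=S P1=S  mem[L3]=20
17. P1: load  L4  bus=[-]  L4: P0=I P1=M  mem[L4]=7
18. P0: store L0 := 19  bus=[BusUpgr]  L0: P0=M P1=I  mem[L0]=70
19. P0: load  L3  bus=[-]  L3: P0=S P1=S  mem[L3]=20
20. P1: load  L0  bus=[BusRd,Flush]  L0: P0=S P1=S  mem[L0]=19
21. P1: load  L3  bus=[-]  L3: P0=S P1=S  mem[L3]=20
22. P1: store L1 := 10  bus=[BusUpgr]  L1: P0=I P1=M  mem[L1]=77
23. P0: load  L0  bus=[-]  L0: P0=S P1=S  mem[L0]=19
24. P1: load  L0  bus=[-]  L0: P0=S P1=S  mem[L0]=19
25. P0: store L0 := 88  bus=[BusUpgr]  L0: P0=M P1=I  mem[L0]=19
26. P1: store L4 := 60  bus=[-]  L4: P0=I P1=M  mem[L4]=7
27. P0: store L2 := 85  bus=[BusUpgr]  L2: P0=M P1=I  mem[L2]=90
28. P1: store L3 := 18  bus=[BusUpgr]  L3: P0=I P1=M  mem[L3]=20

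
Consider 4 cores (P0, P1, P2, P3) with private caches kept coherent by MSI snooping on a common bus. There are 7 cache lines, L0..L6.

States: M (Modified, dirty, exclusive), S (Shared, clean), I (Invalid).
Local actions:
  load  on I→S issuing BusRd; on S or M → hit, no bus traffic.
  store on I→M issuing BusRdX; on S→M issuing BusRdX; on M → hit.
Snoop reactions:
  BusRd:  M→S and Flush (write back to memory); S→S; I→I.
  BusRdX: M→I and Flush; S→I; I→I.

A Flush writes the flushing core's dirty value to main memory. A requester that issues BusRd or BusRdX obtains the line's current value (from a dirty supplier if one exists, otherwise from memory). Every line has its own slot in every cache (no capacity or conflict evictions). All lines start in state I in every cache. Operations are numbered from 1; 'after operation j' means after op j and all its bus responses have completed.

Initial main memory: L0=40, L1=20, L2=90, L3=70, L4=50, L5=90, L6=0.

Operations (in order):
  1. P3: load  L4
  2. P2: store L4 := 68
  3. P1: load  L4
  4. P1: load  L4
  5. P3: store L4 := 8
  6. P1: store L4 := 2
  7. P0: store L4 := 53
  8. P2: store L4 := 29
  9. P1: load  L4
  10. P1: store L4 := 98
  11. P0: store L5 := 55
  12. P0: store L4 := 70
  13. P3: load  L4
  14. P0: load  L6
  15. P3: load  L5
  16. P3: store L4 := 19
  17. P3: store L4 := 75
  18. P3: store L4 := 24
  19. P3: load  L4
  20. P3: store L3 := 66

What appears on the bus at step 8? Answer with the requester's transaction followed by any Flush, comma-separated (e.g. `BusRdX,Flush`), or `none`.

[1] P3: load  L4 | P0:I, P1:I, P2:I, P3:S(50) | bus: BusRd
[2] P2: store L4 := 68 | P0:I, P1:I, P2:M(68), P3:I | bus: BusRdX
[3] P1: load  L4 | P0:I, P1:S(68), P2:S(68), P3:I | bus: BusRd,Flush
[4] P1: load  L4 | P0:I, P1:S(68), P2:S(68), P3:I | bus: none
[5] P3: store L4 := 8 | P0:I, P1:I, P2:I, P3:M(8) | bus: BusRdX
[6] P1: store L4 := 2 | P0:I, P1:M(2), P2:I, P3:I | bus: BusRdX,Flush
[7] P0: store L4 := 53 | P0:M(53), P1:I, P2:I, P3:I | bus: BusRdX,Flush
[8] P2: store L4 := 29 | P0:I, P1:I, P2:M(29), P3:I | bus: BusRdX,Flush
[9] P1: load  L4 | P0:I, P1:S(29), P2:S(29), P3:I | bus: BusRd,Flush
[10] P1: store L4 := 98 | P0:I, P1:M(98), P2:I, P3:I | bus: BusRdX
[11] P0: store L5 := 55 | P0:M(55), P1:I, P2:I, P3:I | bus: BusRdX
[12] P0: store L4 := 70 | P0:M(70), P1:I, P2:I, P3:I | bus: BusRdX,Flush
[13] P3: load  L4 | P0:S(70), P1:I, P2:I, P3:S(70) | bus: BusRd,Flush
[14] P0: load  L6 | P0:S(0), P1:I, P2:I, P3:I | bus: BusRd
[15] P3: load  L5 | P0:S(55), P1:I, P2:I, P3:S(55) | bus: BusRd,Flush
[16] P3: store L4 := 19 | P0:I, P1:I, P2:I, P3:M(19) | bus: BusRdX
[17] P3: store L4 := 75 | P0:I, P1:I, P2:I, P3:M(75) | bus: none
[18] P3: store L4 := 24 | P0:I, P1:I, P2:I, P3:M(24) | bus: none
[19] P3: load  L4 | P0:I, P1:I, P2:I, P3:M(24) | bus: none
[20] P3: store L3 := 66 | P0:I, P1:I, P2:I, P3:M(66) | bus: BusRdX

bus = BusRdX,Flush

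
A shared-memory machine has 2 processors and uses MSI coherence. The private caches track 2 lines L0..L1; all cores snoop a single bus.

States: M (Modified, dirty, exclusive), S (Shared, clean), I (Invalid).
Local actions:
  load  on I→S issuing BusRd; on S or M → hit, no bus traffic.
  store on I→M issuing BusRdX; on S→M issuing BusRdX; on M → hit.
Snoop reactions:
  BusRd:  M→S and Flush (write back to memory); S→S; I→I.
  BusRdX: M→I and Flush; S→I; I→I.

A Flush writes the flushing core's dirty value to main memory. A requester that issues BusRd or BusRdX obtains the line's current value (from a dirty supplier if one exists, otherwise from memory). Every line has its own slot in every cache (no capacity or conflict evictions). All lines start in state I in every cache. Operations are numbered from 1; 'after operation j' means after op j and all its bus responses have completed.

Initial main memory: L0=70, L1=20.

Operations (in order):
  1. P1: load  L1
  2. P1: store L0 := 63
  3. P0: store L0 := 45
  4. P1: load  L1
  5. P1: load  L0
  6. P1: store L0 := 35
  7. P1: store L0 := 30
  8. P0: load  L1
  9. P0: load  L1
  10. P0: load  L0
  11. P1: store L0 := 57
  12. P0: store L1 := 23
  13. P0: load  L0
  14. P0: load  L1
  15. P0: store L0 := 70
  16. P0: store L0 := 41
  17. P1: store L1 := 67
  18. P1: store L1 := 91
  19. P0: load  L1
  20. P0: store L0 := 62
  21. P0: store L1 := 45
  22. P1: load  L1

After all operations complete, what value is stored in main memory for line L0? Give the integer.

memory[L0] = 57

[1] P1: load  L1 | P0:I, P1:S(20) | bus: BusRd
[2] P1: store L0 := 63 | P0:I, P1:M(63) | bus: BusRdX
[3] P0: store L0 := 45 | P0:M(45), P1:I | bus: BusRdX,Flush
[4] P1: load  L1 | P0:I, P1:S(20) | bus: none
[5] P1: load  L0 | P0:S(45), P1:S(45) | bus: BusRd,Flush
[6] P1: store L0 := 35 | P0:I, P1:M(35) | bus: BusRdX
[7] P1: store L0 := 30 | P0:I, P1:M(30) | bus: none
[8] P0: load  L1 | P0:S(20), P1:S(20) | bus: BusRd
[9] P0: load  L1 | P0:S(20), P1:S(20) | bus: none
[10] P0: load  L0 | P0:S(30), P1:S(30) | bus: BusRd,Flush
[11] P1: store L0 := 57 | P0:I, P1:M(57) | bus: BusRdX
[12] P0: store L1 := 23 | P0:M(23), P1:I | bus: BusRdX
[13] P0: load  L0 | P0:S(57), P1:S(57) | bus: BusRd,Flush
[14] P0: load  L1 | P0:M(23), P1:I | bus: none
[15] P0: store L0 := 70 | P0:M(70), P1:I | bus: BusRdX
[16] P0: store L0 := 41 | P0:M(41), P1:I | bus: none
[17] P1: store L1 := 67 | P0:I, P1:M(67) | bus: BusRdX,Flush
[18] P1: store L1 := 91 | P0:I, P1:M(91) | bus: none
[19] P0: load  L1 | P0:S(91), P1:S(91) | bus: BusRd,Flush
[20] P0: store L0 := 62 | P0:M(62), P1:I | bus: none
[21] P0: store L1 := 45 | P0:M(45), P1:I | bus: BusRdX
[22] P1: load  L1 | P0:S(45), P1:S(45) | bus: BusRd,Flush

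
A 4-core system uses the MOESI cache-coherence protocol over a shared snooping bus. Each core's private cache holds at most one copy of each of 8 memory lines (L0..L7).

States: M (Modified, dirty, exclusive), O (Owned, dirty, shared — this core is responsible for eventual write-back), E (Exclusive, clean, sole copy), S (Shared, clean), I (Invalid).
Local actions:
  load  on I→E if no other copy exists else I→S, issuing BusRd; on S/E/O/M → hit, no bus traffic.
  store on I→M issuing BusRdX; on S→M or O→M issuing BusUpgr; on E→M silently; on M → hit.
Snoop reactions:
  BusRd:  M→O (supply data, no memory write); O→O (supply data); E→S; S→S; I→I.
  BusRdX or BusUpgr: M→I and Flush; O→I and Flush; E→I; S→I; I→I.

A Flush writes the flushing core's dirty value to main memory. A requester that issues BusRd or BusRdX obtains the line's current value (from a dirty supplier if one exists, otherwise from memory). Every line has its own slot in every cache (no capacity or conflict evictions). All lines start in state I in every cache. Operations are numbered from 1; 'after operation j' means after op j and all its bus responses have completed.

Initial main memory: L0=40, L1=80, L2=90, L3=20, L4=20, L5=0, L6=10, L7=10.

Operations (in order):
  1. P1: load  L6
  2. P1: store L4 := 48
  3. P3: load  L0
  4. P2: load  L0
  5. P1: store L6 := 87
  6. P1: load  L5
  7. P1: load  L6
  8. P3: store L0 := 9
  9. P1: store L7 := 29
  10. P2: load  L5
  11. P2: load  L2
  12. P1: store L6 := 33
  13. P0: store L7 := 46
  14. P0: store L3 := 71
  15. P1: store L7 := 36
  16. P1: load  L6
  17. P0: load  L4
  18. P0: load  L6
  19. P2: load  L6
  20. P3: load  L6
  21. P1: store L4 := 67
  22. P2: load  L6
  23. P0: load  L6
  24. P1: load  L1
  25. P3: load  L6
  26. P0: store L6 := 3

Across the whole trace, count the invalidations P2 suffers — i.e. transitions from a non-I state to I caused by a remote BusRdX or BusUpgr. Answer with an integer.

  op1 P1: load  L6 → I/E/I/I on L6; bus BusRd; mem=10
  op2 P1: store L4 := 48 → I/M/I/I on L4; bus BusRdX; mem=20
  op3 P3: load  L0 → I/I/I/E on L0; bus BusRd; mem=40
  op4 P2: load  L0 → I/I/S/S on L0; bus BusRd; mem=40
  op5 P1: store L6 := 87 → I/M/I/I on L6; bus (none); mem=10
  op6 P1: load  L5 → I/E/I/I on L5; bus BusRd; mem=0
  op7 P1: load  L6 → I/M/I/I on L6; bus (none); mem=10
  op8 P3: store L0 := 9 → I/I/I/M on L0; bus BusUpgr; mem=40
  op9 P1: store L7 := 29 → I/M/I/I on L7; bus BusRdX; mem=10
  op10 P2: load  L5 → I/S/S/I on L5; bus BusRd; mem=0
  op11 P2: load  L2 → I/I/E/I on L2; bus BusRd; mem=90
  op12 P1: store L6 := 33 → I/M/I/I on L6; bus (none); mem=10
  op13 P0: store L7 := 46 → M/I/I/I on L7; bus BusRdX Flush; mem=29
  op14 P0: store L3 := 71 → M/I/I/I on L3; bus BusRdX; mem=20
  op15 P1: store L7 := 36 → I/M/I/I on L7; bus BusRdX Flush; mem=46
  op16 P1: load  L6 → I/M/I/I on L6; bus (none); mem=10
  op17 P0: load  L4 → S/O/I/I on L4; bus BusRd; mem=20
  op18 P0: load  L6 → S/O/I/I on L6; bus BusRd; mem=10
  op19 P2: load  L6 → S/O/S/I on L6; bus BusRd; mem=10
  op20 P3: load  L6 → S/O/S/S on L6; bus BusRd; mem=10
  op21 P1: store L4 := 67 → I/M/I/I on L4; bus BusUpgr; mem=20
  op22 P2: load  L6 → S/O/S/S on L6; bus (none); mem=10
  op23 P0: load  L6 → S/O/S/S on L6; bus (none); mem=10
  op24 P1: load  L1 → I/E/I/I on L1; bus BusRd; mem=80
  op25 P3: load  L6 → S/O/S/S on L6; bus (none); mem=10
  op26 P0: store L6 := 3 → M/I/I/I on L6; bus BusUpgr Flush; mem=33

invalidations = 2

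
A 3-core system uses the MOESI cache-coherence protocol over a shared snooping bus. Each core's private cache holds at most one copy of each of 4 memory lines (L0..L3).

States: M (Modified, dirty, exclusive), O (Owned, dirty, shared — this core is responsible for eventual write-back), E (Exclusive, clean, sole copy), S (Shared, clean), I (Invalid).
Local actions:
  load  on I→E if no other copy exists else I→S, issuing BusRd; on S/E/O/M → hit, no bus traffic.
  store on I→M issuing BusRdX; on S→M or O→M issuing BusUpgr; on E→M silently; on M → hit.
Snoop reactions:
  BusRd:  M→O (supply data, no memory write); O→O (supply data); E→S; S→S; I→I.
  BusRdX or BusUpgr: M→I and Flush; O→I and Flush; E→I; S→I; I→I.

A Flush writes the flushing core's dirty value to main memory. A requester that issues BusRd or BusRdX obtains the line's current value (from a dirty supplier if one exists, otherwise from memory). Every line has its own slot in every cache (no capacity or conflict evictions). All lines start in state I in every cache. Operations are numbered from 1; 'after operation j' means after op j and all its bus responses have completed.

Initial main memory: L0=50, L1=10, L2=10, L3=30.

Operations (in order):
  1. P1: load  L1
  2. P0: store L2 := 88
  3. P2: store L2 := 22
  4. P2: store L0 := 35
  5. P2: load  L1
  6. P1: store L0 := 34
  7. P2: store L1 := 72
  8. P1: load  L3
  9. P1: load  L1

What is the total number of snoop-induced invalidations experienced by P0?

  op1 P1: load  L1 → I/E/I on L1; bus BusRd; mem=10
  op2 P0: store L2 := 88 → M/I/I on L2; bus BusRdX; mem=10
  op3 P2: store L2 := 22 → I/I/M on L2; bus BusRdX Flush; mem=88
  op4 P2: store L0 := 35 → I/I/M on L0; bus BusRdX; mem=50
  op5 P2: load  L1 → I/S/S on L1; bus BusRd; mem=10
  op6 P1: store L0 := 34 → I/M/I on L0; bus BusRdX Flush; mem=35
  op7 P2: store L1 := 72 → I/I/M on L1; bus BusUpgr; mem=10
  op8 P1: load  L3 → I/E/I on L3; bus BusRd; mem=30
  op9 P1: load  L1 → I/S/O on L1; bus BusRd; mem=10

invalidations = 1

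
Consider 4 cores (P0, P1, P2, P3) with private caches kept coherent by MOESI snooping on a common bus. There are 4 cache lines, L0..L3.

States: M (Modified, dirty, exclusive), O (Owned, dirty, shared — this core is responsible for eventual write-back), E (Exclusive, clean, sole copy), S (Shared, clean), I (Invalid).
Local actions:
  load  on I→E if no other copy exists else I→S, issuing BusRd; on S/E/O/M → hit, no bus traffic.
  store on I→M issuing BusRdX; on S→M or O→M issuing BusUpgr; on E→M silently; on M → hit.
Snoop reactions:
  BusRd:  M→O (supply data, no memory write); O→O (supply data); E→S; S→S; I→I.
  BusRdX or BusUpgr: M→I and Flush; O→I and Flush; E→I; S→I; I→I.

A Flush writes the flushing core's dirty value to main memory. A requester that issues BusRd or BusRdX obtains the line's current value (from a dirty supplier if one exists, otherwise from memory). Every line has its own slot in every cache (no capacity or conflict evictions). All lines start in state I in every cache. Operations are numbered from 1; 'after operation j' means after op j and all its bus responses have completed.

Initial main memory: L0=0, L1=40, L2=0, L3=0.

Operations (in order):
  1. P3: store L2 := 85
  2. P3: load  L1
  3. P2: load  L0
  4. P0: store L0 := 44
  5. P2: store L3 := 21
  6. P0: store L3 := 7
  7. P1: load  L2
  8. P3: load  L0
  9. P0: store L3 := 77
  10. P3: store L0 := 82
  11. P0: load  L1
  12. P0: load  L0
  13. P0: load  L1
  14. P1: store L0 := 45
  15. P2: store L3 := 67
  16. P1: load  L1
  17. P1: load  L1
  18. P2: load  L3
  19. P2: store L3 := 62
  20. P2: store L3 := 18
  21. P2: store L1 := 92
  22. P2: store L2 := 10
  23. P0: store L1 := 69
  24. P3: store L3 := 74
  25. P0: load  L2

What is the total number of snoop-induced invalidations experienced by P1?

  op1 P3: store L2 := 85 → I/I/I/M on L2; bus BusRdX; mem=0
  op2 P3: load  L1 → I/I/I/E on L1; bus BusRd; mem=40
  op3 P2: load  L0 → I/I/E/I on L0; bus BusRd; mem=0
  op4 P0: store L0 := 44 → M/I/I/I on L0; bus BusRdX; mem=0
  op5 P2: store L3 := 21 → I/I/M/I on L3; bus BusRdX; mem=0
  op6 P0: store L3 := 7 → M/I/I/I on L3; bus BusRdX Flush; mem=21
  op7 P1: load  L2 → I/S/I/O on L2; bus BusRd; mem=0
  op8 P3: load  L0 → O/I/I/S on L0; bus BusRd; mem=0
  op9 P0: store L3 := 77 → M/I/I/I on L3; bus (none); mem=21
  op10 P3: store L0 := 82 → I/I/I/M on L0; bus BusUpgr Flush; mem=44
  op11 P0: load  L1 → S/I/I/S on L1; bus BusRd; mem=40
  op12 P0: load  L0 → S/I/I/O on L0; bus BusRd; mem=44
  op13 P0: load  L1 → S/I/I/S on L1; bus (none); mem=40
  op14 P1: store L0 := 45 → I/M/I/I on L0; bus BusRdX Flush; mem=82
  op15 P2: store L3 := 67 → I/I/M/I on L3; bus BusRdX Flush; mem=77
  op16 P1: load  L1 → S/S/I/S on L1; bus BusRd; mem=40
  op17 P1: load  L1 → S/S/I/S on L1; bus (none); mem=40
  op18 P2: load  L3 → I/I/M/I on L3; bus (none); mem=77
  op19 P2: store L3 := 62 → I/I/M/I on L3; bus (none); mem=77
  op20 P2: store L3 := 18 → I/I/M/I on L3; bus (none); mem=77
  op21 P2: store L1 := 92 → I/I/M/I on L1; bus BusRdX; mem=40
  op22 P2: store L2 := 10 → I/I/M/I on L2; bus BusRdX Flush; mem=85
  op23 P0: store L1 := 69 → M/I/I/I on L1; bus BusRdX Flush; mem=92
  op24 P3: store L3 := 74 → I/I/I/M on L3; bus BusRdX Flush; mem=18
  op25 P0: load  L2 → S/I/O/I on L2; bus BusRd; mem=85

invalidations = 2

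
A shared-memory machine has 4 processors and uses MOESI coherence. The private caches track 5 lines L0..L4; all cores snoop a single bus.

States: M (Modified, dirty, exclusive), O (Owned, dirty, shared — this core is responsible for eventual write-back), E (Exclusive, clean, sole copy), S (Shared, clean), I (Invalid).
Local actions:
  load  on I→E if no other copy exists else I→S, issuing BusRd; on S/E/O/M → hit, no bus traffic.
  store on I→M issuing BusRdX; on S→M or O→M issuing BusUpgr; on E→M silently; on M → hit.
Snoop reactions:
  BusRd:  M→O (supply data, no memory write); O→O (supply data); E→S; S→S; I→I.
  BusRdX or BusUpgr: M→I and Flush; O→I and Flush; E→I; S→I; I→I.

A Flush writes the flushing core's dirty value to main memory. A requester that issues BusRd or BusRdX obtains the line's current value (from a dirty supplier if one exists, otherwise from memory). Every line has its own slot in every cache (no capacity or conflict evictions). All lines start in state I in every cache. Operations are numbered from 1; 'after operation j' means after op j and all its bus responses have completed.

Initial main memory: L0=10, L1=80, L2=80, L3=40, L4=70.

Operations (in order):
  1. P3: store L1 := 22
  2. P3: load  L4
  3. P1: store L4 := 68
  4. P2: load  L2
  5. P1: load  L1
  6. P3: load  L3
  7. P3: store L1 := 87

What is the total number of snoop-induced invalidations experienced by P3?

invalidations = 1

1. P3: store L1 := 22  bus=[BusRdX]  L1: P0=I P1=I P2=I P3=M  mem[L1]=80
2. P3: load  L4  bus=[BusRd]  L4: P0=I P1=I P2=I P3=E  mem[L4]=70
3. P1: store L4 := 68  bus=[BusRdX]  L4: P0=I P1=M P2=I P3=I  mem[L4]=70
4. P2: load  L2  bus=[BusRd]  L2: P0=I P1=I P2=E P3=I  mem[L2]=80
5. P1: load  L1  bus=[BusRd]  L1: P0=I P1=S P2=I P3=O  mem[L1]=80
6. P3: load  L3  bus=[BusRd]  L3: P0=I P1=I P2=I P3=E  mem[L3]=40
7. P3: store L1 := 87  bus=[BusUpgr]  L1: P0=I P1=I P2=I P3=M  mem[L1]=80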